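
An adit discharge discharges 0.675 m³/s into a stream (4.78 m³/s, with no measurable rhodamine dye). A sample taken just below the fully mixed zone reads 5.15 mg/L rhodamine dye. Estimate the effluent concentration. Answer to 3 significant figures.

41.6 mg/L

Mass balance: 4.780·0 + 0.6750·Cₑ = 5.455·5.150
→ Cₑ = (5.455·5.150 − 4.780·0) / 0.6750 = 41.62 mg/L.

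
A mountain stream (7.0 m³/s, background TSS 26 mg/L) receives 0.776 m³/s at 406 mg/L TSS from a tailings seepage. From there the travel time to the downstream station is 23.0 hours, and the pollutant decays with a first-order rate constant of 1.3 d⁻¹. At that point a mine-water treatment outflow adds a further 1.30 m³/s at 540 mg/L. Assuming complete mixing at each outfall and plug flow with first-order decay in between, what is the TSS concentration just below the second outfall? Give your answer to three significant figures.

93.1 mg/L

Flow-weighted average: C = (7.000·26.00 + 0.7760·406.0) / 7.776 = 497.1/7.776 = 63.92 mg/L; combined flow 7.776 m³/s.
Applying C = C₀e^(−kt): 63.92 × 0.2877 = 18.39 mg/L.
At the second outfall, C = (7.776·18.39 + 1.300·540.0) / (7.776 + 1.300) = 93.10 mg/L.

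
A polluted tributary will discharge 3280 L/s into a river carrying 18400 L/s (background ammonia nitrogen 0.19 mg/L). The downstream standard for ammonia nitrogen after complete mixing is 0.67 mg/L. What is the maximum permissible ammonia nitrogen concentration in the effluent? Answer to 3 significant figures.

3.36 mg/L

At the limit, (Qr·Cr + Qe·Cₑ)/(Qr + Qe) = 0.67:
Cₑ = (21680·0.67 − 18400·0.1900) / 3280 = 3.363 mg/L.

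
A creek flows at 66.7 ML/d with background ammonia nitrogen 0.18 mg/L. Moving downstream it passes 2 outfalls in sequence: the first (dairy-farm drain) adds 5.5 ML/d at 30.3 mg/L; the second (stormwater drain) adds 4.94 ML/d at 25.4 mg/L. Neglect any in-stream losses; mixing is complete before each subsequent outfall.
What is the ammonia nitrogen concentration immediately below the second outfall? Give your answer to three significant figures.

3.94 mg/L

Outfall 1: combined Q = 72.20 ML/d; C = (66.70·0.1800 + 5.500·30.30)/72.20 = 2.474 mg/L.
Outfall 2: combined Q = 77.14 ML/d; C = (72.20·2.474 + 4.940·25.40)/77.14 = 3.943 mg/L.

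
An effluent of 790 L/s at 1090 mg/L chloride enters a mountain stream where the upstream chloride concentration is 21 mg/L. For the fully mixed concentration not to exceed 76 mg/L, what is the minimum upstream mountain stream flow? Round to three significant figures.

Set C_mix = 76: (Q·21.00 + 790.0·1090) / (Q + 790.0) = 76
→ Q = 790.0·(1090 − 76)/(76 − 21.00) = 14560 L/s.

14600 L/s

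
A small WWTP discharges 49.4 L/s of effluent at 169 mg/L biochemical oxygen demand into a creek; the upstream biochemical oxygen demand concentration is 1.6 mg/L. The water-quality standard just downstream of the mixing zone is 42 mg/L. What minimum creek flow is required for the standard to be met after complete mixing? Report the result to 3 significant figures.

155 L/s

Set C_mix = 42: (Q·1.600 + 49.40·169.0) / (Q + 49.40) = 42
→ Q = 49.40·(169.0 − 42)/(42 − 1.600) = 155.3 L/s.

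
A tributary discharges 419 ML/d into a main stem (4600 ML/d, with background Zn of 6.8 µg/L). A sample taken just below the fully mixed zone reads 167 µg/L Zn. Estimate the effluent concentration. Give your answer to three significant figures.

Mass balance: 4600·6.800 + 419.0·Cₑ = 5019·167.0
→ Cₑ = (5019·167.0 − 4600·6.800) / 419.0 = 1926 µg/L.

1930 µg/L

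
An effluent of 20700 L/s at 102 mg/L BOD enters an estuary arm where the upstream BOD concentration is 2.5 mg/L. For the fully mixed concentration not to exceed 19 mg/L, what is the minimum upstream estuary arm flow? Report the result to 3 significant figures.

104000 L/s

Set C_mix = 19: (Q·2.500 + 20700·102.0) / (Q + 20700) = 19
→ Q = 20700·(102.0 − 19)/(19 − 2.500) = 104100 L/s.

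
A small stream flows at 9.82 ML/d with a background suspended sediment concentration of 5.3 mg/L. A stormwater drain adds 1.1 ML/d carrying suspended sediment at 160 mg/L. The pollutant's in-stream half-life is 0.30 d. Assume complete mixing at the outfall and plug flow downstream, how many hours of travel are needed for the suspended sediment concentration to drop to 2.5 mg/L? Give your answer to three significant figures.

Flow-weighted average: C = (9.820·5.300 + 1.100·160.0) / 10.92 = 228.0/10.92 = 20.88 mg/L.
Half-life 0.30 d → k = ln 2 / 0.30 = 2.310 d⁻¹.
20.88·exp(−k·t) = 2.5 → t = ln(20.88/2.5)/k = 79380 s = 22.05 h.

22.0 h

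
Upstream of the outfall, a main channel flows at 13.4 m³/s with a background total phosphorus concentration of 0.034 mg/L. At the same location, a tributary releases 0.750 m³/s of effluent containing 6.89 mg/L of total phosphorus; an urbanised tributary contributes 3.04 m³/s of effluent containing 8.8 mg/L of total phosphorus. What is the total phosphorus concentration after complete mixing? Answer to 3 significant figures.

Mass balance: C = (13.40·0.03400 + 0.7500·6.890 + 3.040·8.800) / 17.19 = 32.38/17.19 = 1.883 mg/L.

1.88 mg/L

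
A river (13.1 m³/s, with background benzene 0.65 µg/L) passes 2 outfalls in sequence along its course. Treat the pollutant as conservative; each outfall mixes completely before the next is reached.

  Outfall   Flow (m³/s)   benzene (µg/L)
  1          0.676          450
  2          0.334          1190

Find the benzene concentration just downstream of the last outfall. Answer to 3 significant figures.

After outfall 1: Q = 13.10 + 0.6760 = 13.78 m³/s; C = (13.10·0.6500 + 0.6760·450.0)/13.78 = 22.70 µg/L.
After outfall 2: Q = 13.78 + 0.3340 = 14.11 m³/s; C = (13.78·22.70 + 0.3340·1190)/14.11 = 50.33 µg/L.

50.3 µg/L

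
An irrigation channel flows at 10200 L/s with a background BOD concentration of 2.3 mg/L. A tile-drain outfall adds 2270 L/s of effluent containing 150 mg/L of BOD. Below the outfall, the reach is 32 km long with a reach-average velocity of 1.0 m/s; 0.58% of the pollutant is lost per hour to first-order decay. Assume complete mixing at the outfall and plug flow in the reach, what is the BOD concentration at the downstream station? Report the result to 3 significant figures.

27.7 mg/L

Mass balance: C = (10200·2.300 + 2270·150.0) / 12470 = 364000/12470 = 29.19 mg/L.
Travel time t = 32·1000 / 1.0 = 32000 s = 8.889 h.
0.58%/h lost → k = −ln(1 − 0.0058) = 0.005817 h⁻¹.
Applying C = C₀e^(−kt): 29.19 × 0.9496 = 27.72 mg/L.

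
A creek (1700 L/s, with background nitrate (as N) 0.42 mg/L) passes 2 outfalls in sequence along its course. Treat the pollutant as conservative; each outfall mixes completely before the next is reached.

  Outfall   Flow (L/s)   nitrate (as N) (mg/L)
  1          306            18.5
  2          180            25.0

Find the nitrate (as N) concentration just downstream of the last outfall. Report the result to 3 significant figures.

4.97 mg/L

Below outfall 1: Q → 2006 L/s, C = (1700·0.4200 + 306.0·18.50)/2006 = 3.178 mg/L.
Below outfall 2: Q → 2186 L/s, C = (2006·3.178 + 180.0·25.00)/2186 = 4.975 mg/L.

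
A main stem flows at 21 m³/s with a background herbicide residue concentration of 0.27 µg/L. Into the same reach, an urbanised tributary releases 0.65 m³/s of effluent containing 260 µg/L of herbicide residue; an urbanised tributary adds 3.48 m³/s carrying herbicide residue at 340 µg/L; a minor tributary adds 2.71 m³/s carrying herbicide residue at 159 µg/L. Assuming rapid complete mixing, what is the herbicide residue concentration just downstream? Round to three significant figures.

Flow-weighted average: C = (21.00·0.2700 + 0.6500·260.0 + 3.480·340.0 + 2.710·159.0) / 27.84 = 1789/27.84 = 64.25 µg/L.

64.3 µg/L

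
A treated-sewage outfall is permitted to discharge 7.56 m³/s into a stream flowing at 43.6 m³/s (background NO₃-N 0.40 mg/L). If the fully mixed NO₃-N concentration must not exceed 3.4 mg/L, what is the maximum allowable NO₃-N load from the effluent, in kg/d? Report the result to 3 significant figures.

Mass balance at the limit: 43.60·0.4000 + 7.560·Cₑ = 51.16·3.4 → Cₑ = 20.70 mg/L.
Load = 7.560 m³/s × 20.70 g/m³ × 86 400 s/d = 13520 kg/d.

13500 kg/d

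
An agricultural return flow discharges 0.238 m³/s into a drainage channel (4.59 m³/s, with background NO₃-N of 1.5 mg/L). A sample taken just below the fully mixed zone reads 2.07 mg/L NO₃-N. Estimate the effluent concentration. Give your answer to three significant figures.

13.1 mg/L

Mass balance: 4.590·1.500 + 0.2380·Cₑ = 4.828·2.070
→ Cₑ = (4.828·2.070 − 4.590·1.500) / 0.2380 = 13.06 mg/L.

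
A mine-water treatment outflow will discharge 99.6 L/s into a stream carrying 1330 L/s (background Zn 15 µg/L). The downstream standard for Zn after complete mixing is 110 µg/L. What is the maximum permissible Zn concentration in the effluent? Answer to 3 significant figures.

At the limit, (Qr·Cr + Qe·Cₑ)/(Qr + Qe) = 110:
Cₑ = (1430·110 − 1330·15.00) / 99.60 = 1379 µg/L.

1380 µg/L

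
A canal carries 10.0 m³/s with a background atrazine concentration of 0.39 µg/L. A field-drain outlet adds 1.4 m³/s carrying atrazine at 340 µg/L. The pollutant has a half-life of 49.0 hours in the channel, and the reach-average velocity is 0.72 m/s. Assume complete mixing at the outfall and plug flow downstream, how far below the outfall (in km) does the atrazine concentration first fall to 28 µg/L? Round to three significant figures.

Mixed concentration C = ΣQC/ΣQ = (10.00·0.3900 + 1.400·340.0) / 11.40 = 479.9/11.40 = 42.10 µg/L.
Half-life 49.0 h → k = ln 2 / 49.0 = 0.01415 h⁻¹ = 0.3395 d⁻¹.
Set 42.10·exp(−k·t) = 28 → t = ln(42.10/28)/k = 103800 s = 28.83 h.
Distance = v·t = 0.72·103800 = 74720 m = 74.72 km.

74.7 km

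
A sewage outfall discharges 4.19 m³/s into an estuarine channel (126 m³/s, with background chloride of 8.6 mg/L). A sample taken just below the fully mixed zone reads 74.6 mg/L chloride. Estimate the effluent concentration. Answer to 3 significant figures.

2060 mg/L

Mass balance: 126.0·8.600 + 4.190·Cₑ = 130.2·74.60
→ Cₑ = (130.2·74.60 − 126.0·8.600) / 4.190 = 2059 mg/L.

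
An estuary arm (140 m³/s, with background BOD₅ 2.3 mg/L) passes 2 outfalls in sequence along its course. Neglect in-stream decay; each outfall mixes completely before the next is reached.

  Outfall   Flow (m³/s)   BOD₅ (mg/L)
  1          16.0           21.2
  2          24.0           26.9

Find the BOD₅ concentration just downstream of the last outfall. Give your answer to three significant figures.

Outfall 1: combined Q = 156.0 m³/s; C = (140.0·2.300 + 16.00·21.20)/156.0 = 4.238 mg/L.
Outfall 2: combined Q = 180.0 m³/s; C = (156.0·4.238 + 24.00·26.90)/180.0 = 7.260 mg/L.

7.26 mg/L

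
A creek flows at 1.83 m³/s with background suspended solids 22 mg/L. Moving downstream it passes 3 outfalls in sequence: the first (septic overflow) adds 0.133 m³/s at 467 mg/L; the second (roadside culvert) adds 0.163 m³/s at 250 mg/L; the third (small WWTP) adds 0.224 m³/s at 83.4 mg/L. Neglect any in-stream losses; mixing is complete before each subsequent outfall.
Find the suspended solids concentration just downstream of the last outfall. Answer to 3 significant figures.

After outfall 1: Q = 1.830 + 0.1330 = 1.963 m³/s; C = (1.830·22.00 + 0.1330·467.0)/1.963 = 52.15 mg/L.
After outfall 2: Q = 1.963 + 0.1630 = 2.126 m³/s; C = (1.963·52.15 + 0.1630·250.0)/2.126 = 67.32 mg/L.
After outfall 3: Q = 2.126 + 0.2240 = 2.350 m³/s; C = (2.126·67.32 + 0.2240·83.40)/2.350 = 68.85 mg/L.

68.9 mg/L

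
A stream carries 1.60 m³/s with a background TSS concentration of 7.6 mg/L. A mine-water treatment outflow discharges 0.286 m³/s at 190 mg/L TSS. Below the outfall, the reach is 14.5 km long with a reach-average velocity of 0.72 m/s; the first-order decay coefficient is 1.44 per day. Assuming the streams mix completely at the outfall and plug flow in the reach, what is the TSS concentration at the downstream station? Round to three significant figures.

25.2 mg/L

Flow-weighted average: C = (1.600·7.600 + 0.2860·190.0) / 1.886 = 66.50/1.886 = 35.26 mg/L.
Travel time t = 14.5·1000 / 0.72 = 20140 s = 5.594 h.
First-order decay: C = 35.26·exp(−k·t) = 35.26·0.7149 = 25.21 mg/L.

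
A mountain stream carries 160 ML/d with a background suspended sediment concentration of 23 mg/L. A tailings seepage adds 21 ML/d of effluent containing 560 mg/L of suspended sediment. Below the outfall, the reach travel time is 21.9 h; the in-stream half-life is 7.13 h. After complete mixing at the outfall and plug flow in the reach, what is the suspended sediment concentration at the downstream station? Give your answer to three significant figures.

10.1 mg/L

After mixing, C = (160.0·23.00 + 21.00·560.0) / 181.0 = 15440/181.0 = 85.30 mg/L.
Half-life 7.13 h → k = ln 2 / 7.13 = 0.09722 h⁻¹ = 2.333 d⁻¹.
Decay over the reach: 85.30·exp(−kt) = 85.30·0.1190 = 10.15 mg/L.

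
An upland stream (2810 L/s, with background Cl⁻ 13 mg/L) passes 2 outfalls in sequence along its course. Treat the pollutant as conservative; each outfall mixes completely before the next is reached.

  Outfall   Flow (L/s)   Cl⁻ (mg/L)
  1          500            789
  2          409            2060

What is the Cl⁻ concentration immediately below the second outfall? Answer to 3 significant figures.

Outfall 1: combined Q = 3310 L/s; C = (2810·13.00 + 500.0·789.0)/3310 = 130.2 mg/L.
Outfall 2: combined Q = 3719 L/s; C = (3310·130.2 + 409.0·2060)/3719 = 342.4 mg/L.

342 mg/L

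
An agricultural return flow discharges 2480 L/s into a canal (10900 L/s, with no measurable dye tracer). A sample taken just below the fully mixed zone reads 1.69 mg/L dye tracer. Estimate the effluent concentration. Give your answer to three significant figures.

Mass balance: 10900·0 + 2480·Cₑ = 13380·1.690
→ Cₑ = (13380·1.690 − 10900·0) / 2480 = 9.118 mg/L.

9.12 mg/L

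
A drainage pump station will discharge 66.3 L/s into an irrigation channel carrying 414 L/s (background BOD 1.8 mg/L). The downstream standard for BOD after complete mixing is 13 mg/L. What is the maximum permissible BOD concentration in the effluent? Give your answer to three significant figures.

82.9 mg/L

At the limit, (Qr·Cr + Qe·Cₑ)/(Qr + Qe) = 13:
Cₑ = (480.3·13 − 414.0·1.800) / 66.30 = 82.94 mg/L.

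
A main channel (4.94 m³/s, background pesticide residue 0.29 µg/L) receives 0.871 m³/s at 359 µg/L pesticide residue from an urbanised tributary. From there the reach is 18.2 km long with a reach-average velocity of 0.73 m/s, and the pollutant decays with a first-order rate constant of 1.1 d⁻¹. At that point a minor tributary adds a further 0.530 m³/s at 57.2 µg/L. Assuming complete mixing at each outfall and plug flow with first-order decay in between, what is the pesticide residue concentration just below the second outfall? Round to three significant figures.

40.8 µg/L

Flow-weighted average: C = (4.940·0.2900 + 0.8710·359.0) / 5.811 = 314.1/5.811 = 54.06 µg/L; combined flow 5.811 m³/s.
Travel time t = 18.2·1000 / 0.73 = 24930 s = 6.925 h.
After decay, C = 54.06 × e^(−kt) = 54.06 × 0.7280 = 39.35 µg/L.
Second outfall: C = (5.811·39.35 + 0.5300·57.20)/6.341 = 40.85 µg/L.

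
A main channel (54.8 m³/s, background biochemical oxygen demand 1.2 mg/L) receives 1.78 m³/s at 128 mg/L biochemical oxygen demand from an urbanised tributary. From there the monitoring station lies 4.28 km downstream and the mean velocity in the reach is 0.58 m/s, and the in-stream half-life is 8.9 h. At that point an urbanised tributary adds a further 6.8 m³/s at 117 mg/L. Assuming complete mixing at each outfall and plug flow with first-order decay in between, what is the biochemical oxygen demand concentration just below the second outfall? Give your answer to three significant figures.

Flow-weighted average: C = (54.80·1.200 + 1.780·128.0) / 56.58 = 293.6/56.58 = 5.189 mg/L; combined flow 56.58 m³/s.
Travel time t = 4.28·1000 / 0.58 = 7379 s = 2.050 h.
Half-life 8.9 h → k = ln 2 / 8.9 = 0.07788 h⁻¹ = 1.869 d⁻¹.
After decay, C = 5.189 × e^(−kt) = 5.189 × 0.8524 = 4.423 mg/L.
At the second outfall, C = (56.58·4.423 + 6.800·117.0) / (56.58 + 6.800) = 16.50 mg/L.

16.5 mg/L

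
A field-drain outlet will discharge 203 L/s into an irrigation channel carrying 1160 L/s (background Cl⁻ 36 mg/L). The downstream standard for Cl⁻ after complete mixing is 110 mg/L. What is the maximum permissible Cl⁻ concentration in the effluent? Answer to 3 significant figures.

533 mg/L

At the limit, (Qr·Cr + Qe·Cₑ)/(Qr + Qe) = 110:
Cₑ = (1363·110 − 1160·36.00) / 203.0 = 532.9 mg/L.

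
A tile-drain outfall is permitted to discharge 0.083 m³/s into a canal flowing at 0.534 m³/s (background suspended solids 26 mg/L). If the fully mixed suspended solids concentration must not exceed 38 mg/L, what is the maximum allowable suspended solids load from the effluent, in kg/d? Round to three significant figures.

Mass balance at the limit: 0.5340·26.00 + 0.08300·Cₑ = 0.6170·38 → Cₑ = 115.2 mg/L.
Load = 0.08300 m³/s × 115.2 g/m³ × 86 400 s/d = 826.2 kg/d.

826 kg/d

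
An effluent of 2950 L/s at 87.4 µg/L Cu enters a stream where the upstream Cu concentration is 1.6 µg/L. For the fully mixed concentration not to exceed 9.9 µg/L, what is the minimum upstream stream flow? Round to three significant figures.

27500 L/s

Set C_mix = 9.9: (Q·1.600 + 2950·87.40) / (Q + 2950) = 9.9
→ Q = 2950·(87.40 − 9.9)/(9.9 − 1.600) = 27550 L/s.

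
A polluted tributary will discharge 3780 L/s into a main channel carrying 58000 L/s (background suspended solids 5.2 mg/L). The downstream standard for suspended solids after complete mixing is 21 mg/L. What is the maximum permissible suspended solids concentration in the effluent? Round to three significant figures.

263 mg/L

At the limit, (Qr·Cr + Qe·Cₑ)/(Qr + Qe) = 21:
Cₑ = (61780·21 − 58000·5.200) / 3780 = 263.4 mg/L.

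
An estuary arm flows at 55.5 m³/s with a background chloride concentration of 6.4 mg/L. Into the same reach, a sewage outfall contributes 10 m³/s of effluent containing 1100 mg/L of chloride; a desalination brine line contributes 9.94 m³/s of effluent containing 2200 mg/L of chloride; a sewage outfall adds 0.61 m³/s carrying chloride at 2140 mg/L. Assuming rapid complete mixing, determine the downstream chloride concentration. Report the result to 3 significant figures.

After mixing, C = (55.50·6.400 + 10.00·1100 + 9.940·2200 + 0.6100·2140) / 76.05 = 34530/76.05 = 454.0 mg/L.

454 mg/L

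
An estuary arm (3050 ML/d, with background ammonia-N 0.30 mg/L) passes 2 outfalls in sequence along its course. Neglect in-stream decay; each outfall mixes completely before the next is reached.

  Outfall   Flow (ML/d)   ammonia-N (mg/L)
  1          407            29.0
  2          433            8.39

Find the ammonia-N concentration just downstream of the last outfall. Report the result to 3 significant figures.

Below outfall 1: Q → 3457 ML/d, C = (3050·0.3000 + 407.0·29.00)/3457 = 3.679 mg/L.
Below outfall 2: Q → 3890 ML/d, C = (3457·3.679 + 433.0·8.390)/3890 = 4.203 mg/L.

4.20 mg/L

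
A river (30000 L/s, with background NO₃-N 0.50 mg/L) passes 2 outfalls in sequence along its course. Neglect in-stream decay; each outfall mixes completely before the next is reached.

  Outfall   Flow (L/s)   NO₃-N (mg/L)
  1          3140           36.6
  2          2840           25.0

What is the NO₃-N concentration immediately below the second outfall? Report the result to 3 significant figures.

Outfall 1: combined Q = 33140 L/s; C = (30000·0.5000 + 3140·36.60)/33140 = 3.920 mg/L.
Outfall 2: combined Q = 35980 L/s; C = (33140·3.920 + 2840·25.00)/35980 = 5.584 mg/L.

5.58 mg/L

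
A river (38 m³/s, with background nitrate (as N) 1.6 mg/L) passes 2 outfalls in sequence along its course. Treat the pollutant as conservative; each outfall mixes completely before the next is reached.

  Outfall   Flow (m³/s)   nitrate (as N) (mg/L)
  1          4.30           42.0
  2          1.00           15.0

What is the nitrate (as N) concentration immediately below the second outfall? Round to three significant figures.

5.92 mg/L

After outfall 1: Q = 38.00 + 4.300 = 42.30 m³/s; C = (38.00·1.600 + 4.300·42.00)/42.30 = 5.707 mg/L.
After outfall 2: Q = 42.30 + 1.000 = 43.30 m³/s; C = (42.30·5.707 + 1.000·15.00)/43.30 = 5.921 mg/L.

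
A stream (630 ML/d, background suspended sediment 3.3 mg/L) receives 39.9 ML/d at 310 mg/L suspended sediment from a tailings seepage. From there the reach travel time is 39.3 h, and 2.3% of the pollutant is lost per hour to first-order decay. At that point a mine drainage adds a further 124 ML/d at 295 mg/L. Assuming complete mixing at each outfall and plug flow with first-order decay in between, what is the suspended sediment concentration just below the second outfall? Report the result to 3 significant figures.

53.4 mg/L

Flow-weighted average: C = (630.0·3.300 + 39.90·310.0) / 669.9 = 14450/669.9 = 21.57 mg/L; combined flow 669.9 ML/d.
2.3%/h lost → k = −ln(1 − 0.023) = 0.02327 h⁻¹.
Decay over the reach: 21.57·exp(−kt) = 21.57·0.4007 = 8.643 mg/L.
At the second outfall, C = (669.9·8.643 + 124.0·295.0) / (669.9 + 124.0) = 53.37 mg/L.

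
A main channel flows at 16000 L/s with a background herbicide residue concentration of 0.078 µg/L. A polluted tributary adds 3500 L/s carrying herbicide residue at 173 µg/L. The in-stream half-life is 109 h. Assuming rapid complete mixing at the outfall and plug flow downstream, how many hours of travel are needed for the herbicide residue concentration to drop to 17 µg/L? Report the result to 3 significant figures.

Mixed concentration C = ΣQC/ΣQ = (16000·0.07800 + 3500·173.0) / 19500 = 606700/19500 = 31.12 µg/L.
Half-life 109 h → k = ln 2 / 109 = 0.006359 h⁻¹ = 0.1526 d⁻¹.
31.12·exp(−k·t) = 17 → t = ln(31.12/17)/k = 342200 s = 95.06 h.

95.1 h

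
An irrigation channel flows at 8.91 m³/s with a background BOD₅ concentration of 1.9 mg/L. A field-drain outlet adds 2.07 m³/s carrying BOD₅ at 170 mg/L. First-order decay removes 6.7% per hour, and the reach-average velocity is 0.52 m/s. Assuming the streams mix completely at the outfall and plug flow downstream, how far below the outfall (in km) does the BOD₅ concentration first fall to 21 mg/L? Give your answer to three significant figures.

12.7 km

After mixing, C = (8.910·1.900 + 2.070·170.0) / 10.98 = 368.8/10.98 = 33.59 mg/L.
6.7%/h lost → k = −ln(1 − 0.067) = 0.06935 h⁻¹.
Set 33.59·exp(−k·t) = 21 → t = ln(33.59/21)/k = 24380 s = 6.773 h.
Distance = v·t = 0.52·24380 = 12680 m = 12.68 km.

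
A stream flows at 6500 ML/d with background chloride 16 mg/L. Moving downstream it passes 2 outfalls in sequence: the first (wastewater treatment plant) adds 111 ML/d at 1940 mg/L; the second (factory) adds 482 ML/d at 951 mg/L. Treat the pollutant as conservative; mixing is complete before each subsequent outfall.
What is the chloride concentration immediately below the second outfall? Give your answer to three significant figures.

110 mg/L

After outfall 1: Q = 6500 + 111.0 = 6611 ML/d; C = (6500·16.00 + 111.0·1940)/6611 = 48.30 mg/L.
After outfall 2: Q = 6611 + 482.0 = 7093 ML/d; C = (6611·48.30 + 482.0·951.0)/7093 = 109.6 mg/L.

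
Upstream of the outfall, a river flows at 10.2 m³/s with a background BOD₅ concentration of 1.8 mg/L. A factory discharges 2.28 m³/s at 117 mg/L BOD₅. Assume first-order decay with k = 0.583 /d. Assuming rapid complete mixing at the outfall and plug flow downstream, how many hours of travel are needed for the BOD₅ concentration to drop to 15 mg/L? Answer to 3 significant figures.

17.3 h

Mass balance: C = (10.20·1.800 + 2.280·117.0) / 12.48 = 285.1/12.48 = 22.85 mg/L.
22.85·exp(−k·t) = 15 → t = ln(22.85/15)/k = 62350 s = 17.32 h.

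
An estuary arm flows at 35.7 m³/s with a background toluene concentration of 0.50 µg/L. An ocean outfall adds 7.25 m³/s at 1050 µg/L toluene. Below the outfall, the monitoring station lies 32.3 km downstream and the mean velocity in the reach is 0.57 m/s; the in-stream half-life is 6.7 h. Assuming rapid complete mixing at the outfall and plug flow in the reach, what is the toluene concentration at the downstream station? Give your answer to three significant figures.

After mixing, C = (35.70·0.5000 + 7.250·1050) / 42.95 = 7630/42.95 = 177.7 µg/L.
Travel time t = 32.3·1000 / 0.57 = 56670 s = 15.74 h.
Half-life 6.7 h → k = ln 2 / 6.7 = 0.1035 h⁻¹ = 2.483 d⁻¹.
First-order decay: C = 177.7·exp(−k·t) = 177.7·0.1962 = 34.86 µg/L.

34.9 µg/L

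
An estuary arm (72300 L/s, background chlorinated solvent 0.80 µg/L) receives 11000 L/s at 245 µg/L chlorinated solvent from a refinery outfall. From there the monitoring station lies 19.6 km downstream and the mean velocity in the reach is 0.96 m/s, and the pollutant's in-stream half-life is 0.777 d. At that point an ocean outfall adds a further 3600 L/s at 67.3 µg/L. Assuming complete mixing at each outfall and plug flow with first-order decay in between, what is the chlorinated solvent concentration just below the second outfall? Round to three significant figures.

28.4 µg/L

Flow-weighted average: C = (72300·0.8000 + 11000·245.0) / 83300 = 2753000/83300 = 33.05 µg/L; combined flow 83300 L/s.
Travel time t = 19.6·1000 / 0.96 = 20420 s = 5.671 h.
Half-life 0.777 d → k = ln 2 / 0.777 = 0.8921 d⁻¹.
Applying C = C₀e^(−kt): 33.05 × 0.8099 = 26.77 µg/L.
At the second outfall, C = (83300·26.77 + 3600·67.30) / (83300 + 3600) = 28.45 µg/L.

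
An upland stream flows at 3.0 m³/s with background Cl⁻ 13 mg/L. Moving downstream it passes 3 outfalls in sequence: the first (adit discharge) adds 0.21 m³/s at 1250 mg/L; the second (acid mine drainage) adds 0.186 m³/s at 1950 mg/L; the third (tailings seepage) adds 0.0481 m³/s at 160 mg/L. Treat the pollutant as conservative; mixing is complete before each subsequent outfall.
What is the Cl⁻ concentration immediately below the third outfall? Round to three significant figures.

195 mg/L

Below outfall 1: Q → 3.210 m³/s, C = (3.000·13.00 + 0.2100·1250)/3.210 = 93.93 mg/L.
Below outfall 2: Q → 3.396 m³/s, C = (3.210·93.93 + 0.1860·1950)/3.396 = 195.6 mg/L.
Below outfall 3: Q → 3.444 m³/s, C = (3.396·195.6 + 0.04810·160.0)/3.444 = 195.1 mg/L.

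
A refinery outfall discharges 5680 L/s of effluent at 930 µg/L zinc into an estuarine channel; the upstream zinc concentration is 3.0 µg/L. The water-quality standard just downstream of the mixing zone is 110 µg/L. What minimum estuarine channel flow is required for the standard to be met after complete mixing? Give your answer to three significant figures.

Set C_mix = 110: (Q·3.000 + 5680·930.0) / (Q + 5680) = 110
→ Q = 5680·(930.0 − 110)/(110 − 3.000) = 43530 L/s.

43500 L/s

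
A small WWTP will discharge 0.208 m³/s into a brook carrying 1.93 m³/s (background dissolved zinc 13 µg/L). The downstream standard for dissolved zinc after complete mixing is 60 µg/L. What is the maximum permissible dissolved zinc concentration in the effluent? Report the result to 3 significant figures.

At the limit, (Qr·Cr + Qe·Cₑ)/(Qr + Qe) = 60:
Cₑ = (2.138·60 − 1.930·13.00) / 0.2080 = 496.1 µg/L.

496 µg/L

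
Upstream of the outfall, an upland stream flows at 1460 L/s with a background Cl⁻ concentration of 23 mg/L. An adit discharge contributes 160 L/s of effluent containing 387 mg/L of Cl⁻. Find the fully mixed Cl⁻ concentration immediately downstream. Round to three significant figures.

59.0 mg/L

Conservation of mass: C = (1460·23.00 + 160.0·387.0) / 1620 = 95500/1620 = 58.95 mg/L.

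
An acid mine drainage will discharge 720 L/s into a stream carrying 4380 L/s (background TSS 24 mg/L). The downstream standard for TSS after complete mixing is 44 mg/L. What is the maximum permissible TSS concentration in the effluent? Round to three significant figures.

166 mg/L

At the limit, (Qr·Cr + Qe·Cₑ)/(Qr + Qe) = 44:
Cₑ = (5100·44 − 4380·24.00) / 720.0 = 165.7 mg/L.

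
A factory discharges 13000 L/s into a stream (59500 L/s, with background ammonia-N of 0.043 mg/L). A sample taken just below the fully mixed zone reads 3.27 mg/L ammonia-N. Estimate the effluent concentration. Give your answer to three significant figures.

Mass balance: 59500·0.04300 + 13000·Cₑ = 72500·3.270
→ Cₑ = (72500·3.270 − 59500·0.04300) / 13000 = 18.04 mg/L.

18.0 mg/L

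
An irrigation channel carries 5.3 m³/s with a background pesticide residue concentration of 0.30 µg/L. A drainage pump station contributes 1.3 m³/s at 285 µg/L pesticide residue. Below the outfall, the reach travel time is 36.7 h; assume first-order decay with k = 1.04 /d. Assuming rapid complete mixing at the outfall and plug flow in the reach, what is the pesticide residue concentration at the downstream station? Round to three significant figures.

11.5 µg/L

Conservation of mass: C = (5.300·0.3000 + 1.300·285.0) / 6.600 = 372.1/6.600 = 56.38 µg/L.
Decay over the reach: 56.38·exp(−kt) = 56.38·0.2039 = 11.49 µg/L.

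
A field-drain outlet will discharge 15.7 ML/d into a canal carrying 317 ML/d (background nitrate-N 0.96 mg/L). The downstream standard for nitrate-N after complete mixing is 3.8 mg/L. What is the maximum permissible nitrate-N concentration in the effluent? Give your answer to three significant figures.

At the limit, (Qr·Cr + Qe·Cₑ)/(Qr + Qe) = 3.8:
Cₑ = (332.7·3.8 − 317.0·0.9600) / 15.70 = 61.14 mg/L.

61.1 mg/L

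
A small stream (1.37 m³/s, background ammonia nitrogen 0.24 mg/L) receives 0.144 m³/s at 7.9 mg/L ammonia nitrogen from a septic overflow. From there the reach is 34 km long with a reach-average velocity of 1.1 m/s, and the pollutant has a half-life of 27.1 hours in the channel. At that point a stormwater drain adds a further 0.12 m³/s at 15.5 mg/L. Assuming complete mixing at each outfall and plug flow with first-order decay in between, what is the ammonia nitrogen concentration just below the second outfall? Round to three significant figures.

Flow-weighted average: C = (1.370·0.2400 + 0.1440·7.900) / 1.514 = 1.466/1.514 = 0.9686 mg/L; combined flow 1.514 m³/s.
Travel time t = 34·1000 / 1.1 = 30910 s = 8.586 h.
Half-life 27.1 h → k = ln 2 / 27.1 = 0.02558 h⁻¹ = 0.6139 d⁻¹.
After decay, C = 0.9686 × e^(−kt) = 0.9686 × 0.8028 = 0.7776 mg/L.
At the second outfall, C = (1.514·0.7776 + 0.1200·15.50) / (1.514 + 0.1200) = 1.859 mg/L.

1.86 mg/L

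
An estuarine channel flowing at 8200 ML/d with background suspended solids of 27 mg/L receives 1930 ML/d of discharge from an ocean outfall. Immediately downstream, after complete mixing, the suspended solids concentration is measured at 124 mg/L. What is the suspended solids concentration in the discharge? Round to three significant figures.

Mass balance: 8200·27.00 + 1930·Cₑ = 10130·124.0
→ Cₑ = (10130·124.0 − 8200·27.00) / 1930 = 536.1 mg/L.

536 mg/L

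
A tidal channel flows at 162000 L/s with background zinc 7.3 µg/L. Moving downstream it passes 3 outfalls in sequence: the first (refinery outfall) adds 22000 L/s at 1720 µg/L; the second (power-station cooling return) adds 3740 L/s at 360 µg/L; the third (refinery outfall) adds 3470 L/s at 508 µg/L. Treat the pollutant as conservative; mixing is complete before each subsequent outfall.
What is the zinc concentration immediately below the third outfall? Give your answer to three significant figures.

220 µg/L

Below outfall 1: Q → 184000 L/s, C = (162000·7.300 + 22000·1720)/184000 = 212.1 µg/L.
Below outfall 2: Q → 187700 L/s, C = (184000·212.1 + 3740·360.0)/187700 = 215.0 µg/L.
Below outfall 3: Q → 191200 L/s, C = (187700·215.0 + 3470·508.0)/191200 = 220.3 µg/L.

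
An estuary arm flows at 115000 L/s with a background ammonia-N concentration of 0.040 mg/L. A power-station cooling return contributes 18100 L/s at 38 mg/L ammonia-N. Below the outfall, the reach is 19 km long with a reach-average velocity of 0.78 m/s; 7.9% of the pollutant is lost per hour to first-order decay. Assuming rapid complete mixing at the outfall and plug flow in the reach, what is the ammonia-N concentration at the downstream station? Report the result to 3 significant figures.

After mixing, C = (115000·0.04000 + 18100·38.00) / 133100 = 692400/133100 = 5.202 mg/L.
Travel time t = 19·1000 / 0.78 = 24360 s = 6.766 h.
7.9%/h lost → k = −ln(1 − 0.079) = 0.08230 h⁻¹.
First-order decay: C = 5.202·exp(−k·t) = 5.202·0.5730 = 2.981 mg/L.

2.98 mg/L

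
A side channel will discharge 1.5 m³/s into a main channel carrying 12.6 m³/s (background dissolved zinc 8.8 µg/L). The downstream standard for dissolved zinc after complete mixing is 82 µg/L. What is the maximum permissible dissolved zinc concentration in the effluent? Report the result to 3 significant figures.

697 µg/L

At the limit, (Qr·Cr + Qe·Cₑ)/(Qr + Qe) = 82:
Cₑ = (14.10·82 − 12.60·8.800) / 1.500 = 696.9 µg/L.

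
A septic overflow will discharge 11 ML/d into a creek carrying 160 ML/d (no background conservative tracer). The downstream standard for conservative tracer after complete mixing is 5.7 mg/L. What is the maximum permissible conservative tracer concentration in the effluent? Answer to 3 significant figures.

At the limit, (Qr·Cr + Qe·Cₑ)/(Qr + Qe) = 5.7:
Cₑ = (171.0·5.7 − 160.0·0) / 11.00 = 88.61 mg/L.

88.6 mg/L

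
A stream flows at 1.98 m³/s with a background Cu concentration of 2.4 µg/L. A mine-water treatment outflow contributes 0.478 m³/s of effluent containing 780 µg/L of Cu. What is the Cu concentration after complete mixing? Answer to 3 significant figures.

154 µg/L

Flow-weighted average: C = (1.980·2.400 + 0.4780·780.0) / 2.458 = 377.6/2.458 = 153.6 µg/L.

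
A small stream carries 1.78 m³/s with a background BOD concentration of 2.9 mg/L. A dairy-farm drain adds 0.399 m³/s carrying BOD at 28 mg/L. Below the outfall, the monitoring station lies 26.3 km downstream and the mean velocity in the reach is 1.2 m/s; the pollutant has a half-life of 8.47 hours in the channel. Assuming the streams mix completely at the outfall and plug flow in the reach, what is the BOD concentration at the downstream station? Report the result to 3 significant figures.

4.55 mg/L

After mixing, C = (1.780·2.900 + 0.3990·28.00) / 2.179 = 16.33/2.179 = 7.496 mg/L.
Travel time t = 26.3·1000 / 1.2 = 21920 s = 6.088 h.
Half-life 8.47 h → k = ln 2 / 8.47 = 0.08184 h⁻¹ = 1.964 d⁻¹.
Applying C = C₀e^(−kt): 7.496 × 0.6076 = 4.555 mg/L.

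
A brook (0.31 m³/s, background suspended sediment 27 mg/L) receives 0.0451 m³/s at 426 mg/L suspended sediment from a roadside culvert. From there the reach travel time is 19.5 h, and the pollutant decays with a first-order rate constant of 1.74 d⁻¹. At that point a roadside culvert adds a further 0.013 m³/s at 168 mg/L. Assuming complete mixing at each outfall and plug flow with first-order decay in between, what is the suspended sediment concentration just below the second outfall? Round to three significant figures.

After mixing, C = (0.3100·27.00 + 0.04510·426.0) / 0.3551 = 27.58/0.3551 = 77.68 mg/L; combined flow 0.3551 m³/s.
Decay over the reach: 77.68·exp(−kt) = 77.68·0.2432 = 18.89 mg/L.
At the second outfall, C = (0.3551·18.89 + 0.01300·168.0) / (0.3551 + 0.01300) = 24.16 mg/L.

24.2 mg/L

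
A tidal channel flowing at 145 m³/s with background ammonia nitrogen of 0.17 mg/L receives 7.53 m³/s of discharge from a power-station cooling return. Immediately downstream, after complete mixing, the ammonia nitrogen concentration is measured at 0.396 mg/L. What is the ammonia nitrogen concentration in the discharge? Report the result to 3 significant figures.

Mass balance: 145.0·0.1700 + 7.530·Cₑ = 152.5·0.3960
→ Cₑ = (152.5·0.3960 − 145.0·0.1700) / 7.530 = 4.748 mg/L.

4.75 mg/L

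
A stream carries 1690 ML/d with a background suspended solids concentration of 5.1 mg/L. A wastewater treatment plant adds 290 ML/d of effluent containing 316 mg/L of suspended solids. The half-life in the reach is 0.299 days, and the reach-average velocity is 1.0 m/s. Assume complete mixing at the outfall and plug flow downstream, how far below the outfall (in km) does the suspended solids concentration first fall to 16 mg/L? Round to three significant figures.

Conservation of mass: C = (1690·5.100 + 290.0·316.0) / 1980 = 100300/1980 = 50.64 mg/L.
Half-life 0.299 d → k = ln 2 / 0.299 = 2.318 d⁻¹.
Set 50.64·exp(−k·t) = 16 → t = ln(50.64/16)/k = 42940 s = 11.93 h.
Distance = v·t = 1.0·42940 = 42940 m = 42.94 km.

42.9 km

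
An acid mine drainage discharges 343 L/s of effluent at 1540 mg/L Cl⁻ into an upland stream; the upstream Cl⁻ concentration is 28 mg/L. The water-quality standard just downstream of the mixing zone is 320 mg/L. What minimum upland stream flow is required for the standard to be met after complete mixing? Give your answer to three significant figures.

Set C_mix = 320: (Q·28.00 + 343.0·1540) / (Q + 343.0) = 320
→ Q = 343.0·(1540 − 320)/(320 − 28.00) = 1433 L/s.

1430 L/s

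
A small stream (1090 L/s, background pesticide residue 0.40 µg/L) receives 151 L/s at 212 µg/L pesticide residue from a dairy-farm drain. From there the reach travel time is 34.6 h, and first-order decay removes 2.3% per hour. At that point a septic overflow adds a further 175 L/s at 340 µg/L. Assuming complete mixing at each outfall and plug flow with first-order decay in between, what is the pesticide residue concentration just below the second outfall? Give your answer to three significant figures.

52.3 µg/L

Mass balance: C = (1090·0.4000 + 151.0·212.0) / 1241 = 32450/1241 = 26.15 µg/L; combined flow 1241 L/s.
2.3%/h lost → k = −ln(1 − 0.023) = 0.02327 h⁻¹.
First-order decay: C = 26.15·exp(−k·t) = 26.15·0.4470 = 11.69 µg/L.
At the second outfall, C = (1241·11.69 + 175.0·340.0) / (1241 + 175.0) = 52.26 µg/L.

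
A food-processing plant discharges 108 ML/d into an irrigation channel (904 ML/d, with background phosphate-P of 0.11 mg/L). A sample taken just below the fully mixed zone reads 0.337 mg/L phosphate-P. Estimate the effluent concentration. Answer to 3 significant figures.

Mass balance: 904.0·0.1100 + 108.0·Cₑ = 1012·0.3370
→ Cₑ = (1012·0.3370 − 904.0·0.1100) / 108.0 = 2.237 mg/L.

2.24 mg/L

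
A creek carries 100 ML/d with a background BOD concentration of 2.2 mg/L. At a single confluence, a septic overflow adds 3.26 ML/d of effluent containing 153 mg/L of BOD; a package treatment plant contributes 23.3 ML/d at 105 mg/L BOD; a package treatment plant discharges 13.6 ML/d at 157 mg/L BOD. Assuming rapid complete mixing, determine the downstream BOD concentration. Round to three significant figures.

37.8 mg/L

Mixed concentration C = ΣQC/ΣQ = (100.0·2.200 + 3.260·153.0 + 23.30·105.0 + 13.60·157.0) / 140.2 = 5300/140.2 = 37.82 mg/L.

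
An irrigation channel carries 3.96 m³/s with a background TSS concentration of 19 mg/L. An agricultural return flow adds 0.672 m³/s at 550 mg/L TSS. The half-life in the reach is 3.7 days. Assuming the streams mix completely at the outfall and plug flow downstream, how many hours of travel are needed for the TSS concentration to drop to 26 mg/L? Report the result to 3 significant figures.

Flow-weighted average: C = (3.960·19.00 + 0.6720·550.0) / 4.632 = 444.8/4.632 = 96.04 mg/L.
Half-life 3.7 d → k = ln 2 / 3.7 = 0.1873 d⁻¹.
96.04·exp(−k·t) = 26 → t = ln(96.04/26)/k = 602600 s = 167.4 h.

167 h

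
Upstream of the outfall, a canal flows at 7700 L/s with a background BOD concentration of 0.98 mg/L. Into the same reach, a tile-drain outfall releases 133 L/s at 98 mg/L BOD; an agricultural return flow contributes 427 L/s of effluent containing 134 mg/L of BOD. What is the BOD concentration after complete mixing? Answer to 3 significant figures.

Mass balance: C = (7700·0.9800 + 133.0·98.00 + 427.0·134.0) / 8260 = 77800/8260 = 9.419 mg/L.

9.42 mg/L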